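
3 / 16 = 0.19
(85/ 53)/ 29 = 85/ 1537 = 0.06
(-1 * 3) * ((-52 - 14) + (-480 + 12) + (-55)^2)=-7473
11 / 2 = 5.50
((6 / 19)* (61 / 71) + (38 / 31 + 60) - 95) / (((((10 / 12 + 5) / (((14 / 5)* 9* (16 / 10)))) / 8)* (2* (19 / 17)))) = -82314900864 / 99320125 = -828.78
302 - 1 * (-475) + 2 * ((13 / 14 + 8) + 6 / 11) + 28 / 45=2760116 / 3465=796.57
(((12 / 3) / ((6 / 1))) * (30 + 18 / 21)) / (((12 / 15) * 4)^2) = 225 / 112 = 2.01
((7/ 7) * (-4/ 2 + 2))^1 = 0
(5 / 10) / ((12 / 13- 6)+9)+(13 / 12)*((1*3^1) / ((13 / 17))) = 893 / 204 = 4.38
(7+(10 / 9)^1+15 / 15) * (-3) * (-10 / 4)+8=76.33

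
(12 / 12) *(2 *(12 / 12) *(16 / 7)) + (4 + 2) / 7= 38 / 7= 5.43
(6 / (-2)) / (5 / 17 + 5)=-17 / 30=-0.57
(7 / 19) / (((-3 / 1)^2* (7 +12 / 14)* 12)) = 49 / 112860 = 0.00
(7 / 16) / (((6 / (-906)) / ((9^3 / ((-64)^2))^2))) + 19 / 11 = -1078790843 / 2952790016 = -0.37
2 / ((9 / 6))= 4 / 3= 1.33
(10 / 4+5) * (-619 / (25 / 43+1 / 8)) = -532340 / 81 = -6572.10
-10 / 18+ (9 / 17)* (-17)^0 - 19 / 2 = -2915 / 306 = -9.53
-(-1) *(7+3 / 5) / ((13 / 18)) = 684 / 65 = 10.52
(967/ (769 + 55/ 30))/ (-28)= -0.04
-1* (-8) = 8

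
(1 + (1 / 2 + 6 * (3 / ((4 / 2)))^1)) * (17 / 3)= 119 / 2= 59.50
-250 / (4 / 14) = -875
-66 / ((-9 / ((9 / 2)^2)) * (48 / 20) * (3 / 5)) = 825 / 8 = 103.12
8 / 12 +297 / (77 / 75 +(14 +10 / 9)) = 207737 / 10893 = 19.07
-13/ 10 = -1.30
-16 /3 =-5.33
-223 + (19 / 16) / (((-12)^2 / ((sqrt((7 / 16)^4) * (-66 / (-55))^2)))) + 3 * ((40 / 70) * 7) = -86424669 / 409600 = -211.00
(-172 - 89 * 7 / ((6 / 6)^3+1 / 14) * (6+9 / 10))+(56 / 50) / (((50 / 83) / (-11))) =-2627857 / 625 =-4204.57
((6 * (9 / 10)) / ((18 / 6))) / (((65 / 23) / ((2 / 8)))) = 207 / 1300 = 0.16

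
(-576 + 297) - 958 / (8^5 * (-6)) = -27426337 / 98304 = -279.00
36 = 36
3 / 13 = 0.23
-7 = -7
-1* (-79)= 79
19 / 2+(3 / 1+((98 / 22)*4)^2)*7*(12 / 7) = 932995 / 242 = 3855.35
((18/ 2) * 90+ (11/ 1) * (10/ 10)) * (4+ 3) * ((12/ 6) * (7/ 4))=40229/ 2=20114.50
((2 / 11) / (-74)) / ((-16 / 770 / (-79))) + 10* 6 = 14995 / 296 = 50.66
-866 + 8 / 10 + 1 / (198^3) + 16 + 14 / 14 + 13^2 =-679.20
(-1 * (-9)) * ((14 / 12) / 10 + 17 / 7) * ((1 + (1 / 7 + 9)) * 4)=227697 / 245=929.38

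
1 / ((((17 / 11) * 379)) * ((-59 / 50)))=-550 / 380137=-0.00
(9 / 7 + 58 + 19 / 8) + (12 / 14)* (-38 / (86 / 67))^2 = 84169989 / 103544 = 812.89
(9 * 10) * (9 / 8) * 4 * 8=3240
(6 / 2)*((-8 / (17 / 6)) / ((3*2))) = -24 / 17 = -1.41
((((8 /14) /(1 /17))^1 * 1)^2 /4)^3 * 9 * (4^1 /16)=29543.90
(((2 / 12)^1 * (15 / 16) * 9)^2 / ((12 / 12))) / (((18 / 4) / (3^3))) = 11.87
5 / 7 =0.71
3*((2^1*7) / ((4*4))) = 21 / 8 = 2.62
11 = 11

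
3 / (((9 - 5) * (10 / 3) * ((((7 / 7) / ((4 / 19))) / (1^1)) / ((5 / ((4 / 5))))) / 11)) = 495 / 152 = 3.26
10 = 10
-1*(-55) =55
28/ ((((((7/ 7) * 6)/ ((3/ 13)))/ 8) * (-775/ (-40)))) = 896/ 2015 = 0.44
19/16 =1.19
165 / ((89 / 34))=5610 / 89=63.03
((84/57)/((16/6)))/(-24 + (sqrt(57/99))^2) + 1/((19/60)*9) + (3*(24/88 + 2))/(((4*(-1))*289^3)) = 15315332501063/46795118819196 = 0.33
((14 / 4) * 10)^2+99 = 1324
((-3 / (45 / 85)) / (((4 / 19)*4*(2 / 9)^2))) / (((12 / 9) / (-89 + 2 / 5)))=11590209 / 1280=9054.85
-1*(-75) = 75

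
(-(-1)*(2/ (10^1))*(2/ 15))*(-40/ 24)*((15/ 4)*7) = -7/ 6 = -1.17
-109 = -109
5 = 5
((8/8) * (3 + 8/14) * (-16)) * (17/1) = -6800/7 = -971.43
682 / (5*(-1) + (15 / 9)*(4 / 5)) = -186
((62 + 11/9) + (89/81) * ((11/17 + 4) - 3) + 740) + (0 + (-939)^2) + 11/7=8506683569/9639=882527.60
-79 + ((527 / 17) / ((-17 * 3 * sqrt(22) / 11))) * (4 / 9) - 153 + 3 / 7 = -1621 / 7 - 62 * sqrt(22) / 459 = -232.20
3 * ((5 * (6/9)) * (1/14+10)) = 705/7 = 100.71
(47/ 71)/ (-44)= -0.02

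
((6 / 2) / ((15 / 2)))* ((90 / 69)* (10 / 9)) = 40 / 69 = 0.58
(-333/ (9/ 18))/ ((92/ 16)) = -2664/ 23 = -115.83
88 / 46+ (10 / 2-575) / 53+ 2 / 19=-202344 / 23161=-8.74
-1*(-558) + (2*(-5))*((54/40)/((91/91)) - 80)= 2689/2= 1344.50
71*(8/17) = 568/17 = 33.41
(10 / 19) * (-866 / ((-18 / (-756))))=-363720 / 19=-19143.16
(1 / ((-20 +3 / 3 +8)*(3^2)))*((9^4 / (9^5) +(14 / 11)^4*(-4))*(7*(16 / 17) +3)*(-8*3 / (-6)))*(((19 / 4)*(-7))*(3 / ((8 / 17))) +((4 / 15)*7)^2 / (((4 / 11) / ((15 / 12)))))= -12846443747627 / 15967240344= -804.55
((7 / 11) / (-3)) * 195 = -455 / 11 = -41.36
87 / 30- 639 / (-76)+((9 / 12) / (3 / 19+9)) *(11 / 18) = 4505923 / 396720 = 11.36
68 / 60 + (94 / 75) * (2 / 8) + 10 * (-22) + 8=-31583 / 150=-210.55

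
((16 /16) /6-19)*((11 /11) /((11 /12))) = -226 /11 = -20.55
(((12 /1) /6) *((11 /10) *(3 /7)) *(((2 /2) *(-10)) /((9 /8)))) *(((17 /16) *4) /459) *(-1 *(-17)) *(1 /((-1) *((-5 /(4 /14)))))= -1496 /19845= -0.08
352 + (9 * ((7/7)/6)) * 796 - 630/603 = 103512/67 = 1544.96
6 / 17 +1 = 23 / 17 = 1.35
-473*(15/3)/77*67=-14405/7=-2057.86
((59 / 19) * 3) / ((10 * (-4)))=-177 / 760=-0.23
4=4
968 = 968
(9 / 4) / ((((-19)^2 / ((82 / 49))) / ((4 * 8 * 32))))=188928 / 17689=10.68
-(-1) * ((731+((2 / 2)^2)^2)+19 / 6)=4411 / 6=735.17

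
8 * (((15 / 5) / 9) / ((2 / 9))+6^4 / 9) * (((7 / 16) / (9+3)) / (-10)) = -679 / 160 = -4.24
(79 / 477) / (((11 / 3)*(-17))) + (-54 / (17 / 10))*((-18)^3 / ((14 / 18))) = 49572815927 / 208131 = 238180.84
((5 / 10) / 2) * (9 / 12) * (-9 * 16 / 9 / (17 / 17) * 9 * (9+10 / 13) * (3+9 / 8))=-113157 / 104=-1088.05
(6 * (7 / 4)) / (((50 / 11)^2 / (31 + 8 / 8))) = 10164 / 625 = 16.26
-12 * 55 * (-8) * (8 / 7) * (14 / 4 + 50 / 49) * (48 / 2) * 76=49754040.35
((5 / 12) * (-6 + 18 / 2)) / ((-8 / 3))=-15 / 32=-0.47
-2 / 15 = -0.13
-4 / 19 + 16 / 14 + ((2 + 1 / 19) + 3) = 796 / 133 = 5.98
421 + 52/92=9696/23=421.57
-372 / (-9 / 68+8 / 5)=-126480 / 499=-253.47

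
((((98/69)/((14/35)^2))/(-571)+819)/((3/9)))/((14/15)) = 138287865/52532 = 2632.45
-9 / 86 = -0.10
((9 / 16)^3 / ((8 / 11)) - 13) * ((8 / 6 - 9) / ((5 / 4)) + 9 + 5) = -4931987 / 49152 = -100.34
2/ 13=0.15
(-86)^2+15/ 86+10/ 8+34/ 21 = 7399.04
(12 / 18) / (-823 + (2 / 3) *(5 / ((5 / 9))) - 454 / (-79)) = -158 / 192267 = -0.00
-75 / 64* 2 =-75 / 32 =-2.34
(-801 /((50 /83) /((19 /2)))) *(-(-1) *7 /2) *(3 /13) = -26526717 /2600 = -10202.58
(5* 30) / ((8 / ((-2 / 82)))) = -75 / 164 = -0.46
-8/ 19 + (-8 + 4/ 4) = -141/ 19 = -7.42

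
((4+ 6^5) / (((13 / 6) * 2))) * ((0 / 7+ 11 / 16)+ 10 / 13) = 1768005 / 676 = 2615.39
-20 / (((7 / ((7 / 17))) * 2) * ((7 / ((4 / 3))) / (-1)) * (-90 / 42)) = -8 / 153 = -0.05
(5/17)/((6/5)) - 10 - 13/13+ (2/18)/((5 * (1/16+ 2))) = -542471/50490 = -10.74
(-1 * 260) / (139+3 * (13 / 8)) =-2080 / 1151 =-1.81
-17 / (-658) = 17 / 658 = 0.03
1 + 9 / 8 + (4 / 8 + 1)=29 / 8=3.62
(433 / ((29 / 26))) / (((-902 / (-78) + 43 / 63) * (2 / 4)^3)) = 36881208 / 145435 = 253.59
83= 83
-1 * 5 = -5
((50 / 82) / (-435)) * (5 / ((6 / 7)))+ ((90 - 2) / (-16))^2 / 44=116311 / 171216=0.68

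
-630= -630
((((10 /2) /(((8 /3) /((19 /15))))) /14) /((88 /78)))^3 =406869021 /119677386752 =0.00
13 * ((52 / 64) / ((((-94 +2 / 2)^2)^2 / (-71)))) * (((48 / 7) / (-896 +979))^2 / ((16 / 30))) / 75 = -23998 / 14028510252645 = -0.00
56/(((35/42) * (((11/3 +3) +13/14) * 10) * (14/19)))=9576/7975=1.20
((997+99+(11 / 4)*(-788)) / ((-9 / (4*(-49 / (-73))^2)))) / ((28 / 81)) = 3306177 / 5329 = 620.41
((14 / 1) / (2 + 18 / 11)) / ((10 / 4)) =77 / 50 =1.54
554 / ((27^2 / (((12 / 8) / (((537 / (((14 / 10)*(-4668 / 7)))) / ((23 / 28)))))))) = -2478319 / 1522395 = -1.63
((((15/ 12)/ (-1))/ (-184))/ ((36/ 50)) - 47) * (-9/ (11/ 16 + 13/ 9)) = 5602779/ 28244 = 198.37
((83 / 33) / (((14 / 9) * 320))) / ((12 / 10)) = 83 / 19712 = 0.00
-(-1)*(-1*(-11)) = 11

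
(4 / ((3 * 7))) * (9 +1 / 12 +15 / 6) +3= 328 / 63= 5.21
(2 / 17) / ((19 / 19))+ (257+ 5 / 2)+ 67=326.62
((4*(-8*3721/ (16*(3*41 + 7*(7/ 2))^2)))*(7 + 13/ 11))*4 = -2143296/ 191455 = -11.19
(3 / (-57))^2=1 / 361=0.00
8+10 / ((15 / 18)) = 20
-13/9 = -1.44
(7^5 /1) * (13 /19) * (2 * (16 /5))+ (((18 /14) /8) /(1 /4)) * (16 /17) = 832020568 /11305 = 73597.57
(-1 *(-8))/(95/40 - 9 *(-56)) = 64/4051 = 0.02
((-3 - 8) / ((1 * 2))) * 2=-11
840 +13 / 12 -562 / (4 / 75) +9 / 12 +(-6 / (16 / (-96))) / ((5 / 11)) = -144247 / 15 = -9616.47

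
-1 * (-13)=13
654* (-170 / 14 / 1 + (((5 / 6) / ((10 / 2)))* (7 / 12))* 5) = -640375 / 84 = -7623.51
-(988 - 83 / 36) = -35485 / 36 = -985.69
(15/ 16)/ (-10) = -3/ 32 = -0.09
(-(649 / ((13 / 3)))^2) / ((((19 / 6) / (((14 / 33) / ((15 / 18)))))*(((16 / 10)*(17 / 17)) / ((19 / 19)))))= -7236999 / 3211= -2253.81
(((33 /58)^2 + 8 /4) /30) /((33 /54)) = 23451 /185020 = 0.13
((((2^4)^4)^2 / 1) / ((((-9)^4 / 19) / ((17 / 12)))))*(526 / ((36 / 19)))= 866526294966272 / 177147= 4891566297.86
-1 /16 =-0.06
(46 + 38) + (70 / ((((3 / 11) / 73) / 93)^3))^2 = 1165895201062511519295579060184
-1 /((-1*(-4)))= -1 /4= -0.25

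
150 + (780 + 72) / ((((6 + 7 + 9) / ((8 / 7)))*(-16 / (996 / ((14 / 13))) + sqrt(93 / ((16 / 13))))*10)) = 71419199904*sqrt(1209) / 4877201615825 + 104512169224794 / 696743087975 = 150.51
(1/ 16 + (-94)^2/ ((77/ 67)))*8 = 9472269/ 154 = 61508.24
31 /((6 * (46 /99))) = 1023 /92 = 11.12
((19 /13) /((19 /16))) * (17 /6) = 136 /39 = 3.49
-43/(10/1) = -43/10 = -4.30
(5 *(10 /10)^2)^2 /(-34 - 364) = -25 /398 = -0.06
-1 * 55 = -55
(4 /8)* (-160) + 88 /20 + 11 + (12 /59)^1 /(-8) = -38129 /590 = -64.63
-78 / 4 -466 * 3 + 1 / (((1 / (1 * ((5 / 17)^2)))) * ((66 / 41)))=-13518185 / 9537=-1417.45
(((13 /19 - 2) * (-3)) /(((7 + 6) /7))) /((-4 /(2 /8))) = -525 /3952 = -0.13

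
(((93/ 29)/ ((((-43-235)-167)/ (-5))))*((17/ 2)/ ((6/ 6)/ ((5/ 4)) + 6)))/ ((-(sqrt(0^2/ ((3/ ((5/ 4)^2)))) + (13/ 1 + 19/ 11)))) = -1705/ 557496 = -0.00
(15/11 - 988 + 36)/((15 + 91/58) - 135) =606506/75559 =8.03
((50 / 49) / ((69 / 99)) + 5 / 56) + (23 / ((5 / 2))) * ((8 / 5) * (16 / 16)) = 3668013 / 225400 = 16.27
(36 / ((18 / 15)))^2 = 900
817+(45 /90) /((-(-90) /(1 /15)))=2205901 /2700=817.00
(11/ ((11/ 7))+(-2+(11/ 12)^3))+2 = 7.77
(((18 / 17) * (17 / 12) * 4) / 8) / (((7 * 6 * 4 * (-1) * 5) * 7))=-0.00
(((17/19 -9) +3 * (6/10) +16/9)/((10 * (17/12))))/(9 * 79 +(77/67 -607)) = -518714/170665125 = -0.00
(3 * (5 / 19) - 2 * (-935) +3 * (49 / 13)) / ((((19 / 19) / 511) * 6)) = 118776329 / 741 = 160291.94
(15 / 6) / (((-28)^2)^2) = 5 / 1229312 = 0.00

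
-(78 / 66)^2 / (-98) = 169 / 11858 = 0.01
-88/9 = -9.78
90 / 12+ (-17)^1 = -19 / 2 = -9.50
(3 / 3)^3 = 1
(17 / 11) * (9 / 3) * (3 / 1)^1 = 153 / 11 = 13.91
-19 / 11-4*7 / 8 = -115 / 22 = -5.23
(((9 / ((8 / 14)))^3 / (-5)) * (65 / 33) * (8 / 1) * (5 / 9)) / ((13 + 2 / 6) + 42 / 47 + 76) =-84877065 / 1119536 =-75.81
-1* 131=-131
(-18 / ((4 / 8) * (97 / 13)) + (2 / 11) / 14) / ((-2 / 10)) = 179695 / 7469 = 24.06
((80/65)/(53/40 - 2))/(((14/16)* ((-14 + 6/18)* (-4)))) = -1280/33579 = -0.04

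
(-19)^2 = 361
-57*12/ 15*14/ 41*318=-1015056/ 205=-4951.49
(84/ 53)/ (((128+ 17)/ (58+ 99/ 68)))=84903/ 130645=0.65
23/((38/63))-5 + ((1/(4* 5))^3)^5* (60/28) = 28878438400000000000057/871628800000000000000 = 33.13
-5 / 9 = -0.56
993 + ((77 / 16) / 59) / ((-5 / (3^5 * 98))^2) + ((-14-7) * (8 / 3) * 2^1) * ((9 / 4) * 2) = 10919687073 / 5900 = 1850794.42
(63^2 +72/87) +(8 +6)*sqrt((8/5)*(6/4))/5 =28*sqrt(15)/25 +115125/29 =3974.17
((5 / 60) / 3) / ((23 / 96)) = 8 / 69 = 0.12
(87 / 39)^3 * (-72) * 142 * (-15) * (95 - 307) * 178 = -141143849101440 / 2197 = -64243900364.79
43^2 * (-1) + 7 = -1842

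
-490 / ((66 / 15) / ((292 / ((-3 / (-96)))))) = -11446400 / 11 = -1040581.82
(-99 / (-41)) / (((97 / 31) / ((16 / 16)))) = 3069 / 3977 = 0.77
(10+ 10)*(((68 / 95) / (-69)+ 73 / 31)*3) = 1905628 / 13547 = 140.67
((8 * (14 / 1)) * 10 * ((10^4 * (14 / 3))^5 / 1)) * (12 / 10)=297463150617283950617284000.00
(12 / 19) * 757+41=9863 / 19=519.11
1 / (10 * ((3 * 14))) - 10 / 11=-4189 / 4620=-0.91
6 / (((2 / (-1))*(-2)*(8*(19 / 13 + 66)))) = 39 / 14032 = 0.00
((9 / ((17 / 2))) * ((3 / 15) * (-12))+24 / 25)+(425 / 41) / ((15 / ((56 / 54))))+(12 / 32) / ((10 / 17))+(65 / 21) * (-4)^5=-501072943999 / 158079600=-3169.75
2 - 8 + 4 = -2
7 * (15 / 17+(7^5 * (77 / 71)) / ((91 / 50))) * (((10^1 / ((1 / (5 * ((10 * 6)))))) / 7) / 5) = 94295577000 / 15691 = 6009532.66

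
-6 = -6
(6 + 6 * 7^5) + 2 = 100850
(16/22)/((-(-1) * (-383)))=-8/4213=-0.00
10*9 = 90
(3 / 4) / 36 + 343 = 16465 / 48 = 343.02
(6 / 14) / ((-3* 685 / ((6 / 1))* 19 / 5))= -6 / 18221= -0.00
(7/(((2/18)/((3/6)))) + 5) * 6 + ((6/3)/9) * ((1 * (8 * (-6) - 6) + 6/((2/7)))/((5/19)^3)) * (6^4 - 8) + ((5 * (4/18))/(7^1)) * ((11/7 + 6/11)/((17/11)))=-485491769251/937125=-518065.11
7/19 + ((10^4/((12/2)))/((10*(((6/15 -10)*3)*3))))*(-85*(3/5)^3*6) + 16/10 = 40749/190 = 214.47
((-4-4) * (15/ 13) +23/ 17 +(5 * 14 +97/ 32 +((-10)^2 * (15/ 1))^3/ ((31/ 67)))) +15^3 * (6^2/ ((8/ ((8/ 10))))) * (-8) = 1599134704933315/ 219232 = 7294257703.86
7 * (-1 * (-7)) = 49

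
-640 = -640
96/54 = 16/9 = 1.78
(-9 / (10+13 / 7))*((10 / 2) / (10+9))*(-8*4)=10080 / 1577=6.39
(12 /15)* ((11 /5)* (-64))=-2816 /25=-112.64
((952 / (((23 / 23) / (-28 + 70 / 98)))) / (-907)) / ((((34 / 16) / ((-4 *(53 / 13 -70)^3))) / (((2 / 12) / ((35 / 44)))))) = 677077651503616 / 209231295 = 3236024.76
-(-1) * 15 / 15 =1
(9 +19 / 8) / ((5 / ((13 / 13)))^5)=91 / 25000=0.00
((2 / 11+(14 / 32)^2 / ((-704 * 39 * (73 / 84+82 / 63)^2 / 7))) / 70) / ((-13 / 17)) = -0.00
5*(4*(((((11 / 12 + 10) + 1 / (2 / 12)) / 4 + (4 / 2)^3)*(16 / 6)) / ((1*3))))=5870 / 27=217.41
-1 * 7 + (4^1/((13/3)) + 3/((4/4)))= -40/13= -3.08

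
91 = 91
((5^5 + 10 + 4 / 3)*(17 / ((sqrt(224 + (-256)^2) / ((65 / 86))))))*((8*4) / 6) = 2079389*sqrt(4110) / 159057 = 838.12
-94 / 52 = -47 / 26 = -1.81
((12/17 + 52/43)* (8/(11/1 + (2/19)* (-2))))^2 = 1811353600/898260841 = 2.02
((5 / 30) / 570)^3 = 1 / 40001688000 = 0.00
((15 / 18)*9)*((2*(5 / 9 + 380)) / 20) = 3425 / 12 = 285.42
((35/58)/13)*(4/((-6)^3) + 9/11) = 16625/447876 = 0.04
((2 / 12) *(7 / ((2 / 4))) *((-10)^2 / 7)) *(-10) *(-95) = 95000 / 3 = 31666.67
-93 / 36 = -31 / 12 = -2.58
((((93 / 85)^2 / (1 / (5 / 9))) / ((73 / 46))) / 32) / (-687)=-22103 / 1159491120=-0.00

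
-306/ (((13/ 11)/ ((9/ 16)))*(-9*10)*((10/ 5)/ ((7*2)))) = 11781/ 1040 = 11.33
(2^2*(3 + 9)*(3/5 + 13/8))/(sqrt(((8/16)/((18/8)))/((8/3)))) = 1068*sqrt(3)/5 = 369.97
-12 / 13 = -0.92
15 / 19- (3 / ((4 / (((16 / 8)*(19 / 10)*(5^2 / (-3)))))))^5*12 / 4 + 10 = 441055344295 / 19456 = 22669374.19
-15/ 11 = -1.36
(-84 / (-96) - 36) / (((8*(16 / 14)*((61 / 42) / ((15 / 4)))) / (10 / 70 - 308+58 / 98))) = 11898945 / 3904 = 3047.89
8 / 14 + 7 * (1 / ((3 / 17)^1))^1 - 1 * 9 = 656 / 21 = 31.24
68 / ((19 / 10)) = 35.79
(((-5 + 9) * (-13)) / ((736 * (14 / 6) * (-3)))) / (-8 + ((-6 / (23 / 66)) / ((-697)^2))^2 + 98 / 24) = -211701314879457 / 82150966624570354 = -0.00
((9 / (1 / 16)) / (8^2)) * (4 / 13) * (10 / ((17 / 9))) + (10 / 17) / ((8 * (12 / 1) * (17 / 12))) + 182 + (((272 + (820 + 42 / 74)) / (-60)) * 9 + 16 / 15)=95294903 / 4170270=22.85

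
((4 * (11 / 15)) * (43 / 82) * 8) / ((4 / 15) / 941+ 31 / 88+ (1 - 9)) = -626690944 / 389460763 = -1.61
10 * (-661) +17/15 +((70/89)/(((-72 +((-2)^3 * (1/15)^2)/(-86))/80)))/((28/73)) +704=-1373345750803/232488915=-5907.15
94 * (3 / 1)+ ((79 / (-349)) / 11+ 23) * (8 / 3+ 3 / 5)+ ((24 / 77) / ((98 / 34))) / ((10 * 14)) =16456211082 / 46087195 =357.07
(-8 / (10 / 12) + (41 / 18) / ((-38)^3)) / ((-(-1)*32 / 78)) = -616324969 / 26338560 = -23.40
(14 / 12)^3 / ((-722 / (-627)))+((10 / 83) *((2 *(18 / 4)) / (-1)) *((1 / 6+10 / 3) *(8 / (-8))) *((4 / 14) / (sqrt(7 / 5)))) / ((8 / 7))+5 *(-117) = -1596787 / 2736+45 *sqrt(35) / 332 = -582.82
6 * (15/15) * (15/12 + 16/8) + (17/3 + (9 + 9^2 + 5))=721/6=120.17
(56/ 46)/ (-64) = -7/ 368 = -0.02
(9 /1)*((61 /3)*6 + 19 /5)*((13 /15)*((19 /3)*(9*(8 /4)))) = 111861.36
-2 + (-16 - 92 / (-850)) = -7604 / 425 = -17.89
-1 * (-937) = 937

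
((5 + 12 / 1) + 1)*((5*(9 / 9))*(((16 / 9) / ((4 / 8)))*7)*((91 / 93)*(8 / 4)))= 407680 / 93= 4383.66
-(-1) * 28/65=28/65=0.43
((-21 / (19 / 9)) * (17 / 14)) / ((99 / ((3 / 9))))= -17 / 418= -0.04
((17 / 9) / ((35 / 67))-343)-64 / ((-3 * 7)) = -105946 / 315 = -336.34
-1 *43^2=-1849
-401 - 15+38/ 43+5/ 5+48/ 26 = -230459/ 559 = -412.27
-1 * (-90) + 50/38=1735/19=91.32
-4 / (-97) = 4 / 97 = 0.04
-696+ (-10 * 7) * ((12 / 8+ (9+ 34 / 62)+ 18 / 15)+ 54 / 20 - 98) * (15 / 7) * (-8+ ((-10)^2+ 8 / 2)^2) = 4173919944 / 31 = 134642578.84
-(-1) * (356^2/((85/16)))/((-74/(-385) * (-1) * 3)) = -78069376/1887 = -41372.22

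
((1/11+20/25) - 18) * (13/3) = -12233/165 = -74.14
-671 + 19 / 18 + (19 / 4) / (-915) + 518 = -151.95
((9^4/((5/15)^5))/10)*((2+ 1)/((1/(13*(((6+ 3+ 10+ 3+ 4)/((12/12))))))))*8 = 6466574088/5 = 1293314817.60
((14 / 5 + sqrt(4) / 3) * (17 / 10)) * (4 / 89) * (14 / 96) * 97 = 150059 / 40050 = 3.75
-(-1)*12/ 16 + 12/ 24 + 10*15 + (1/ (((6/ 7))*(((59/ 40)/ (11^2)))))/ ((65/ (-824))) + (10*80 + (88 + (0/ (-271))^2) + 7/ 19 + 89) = -14801837/ 174876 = -84.64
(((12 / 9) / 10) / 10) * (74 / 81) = 74 / 6075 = 0.01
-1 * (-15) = 15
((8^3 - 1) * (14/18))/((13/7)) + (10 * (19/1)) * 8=202879/117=1734.01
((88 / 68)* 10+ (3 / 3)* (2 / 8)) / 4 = 3.30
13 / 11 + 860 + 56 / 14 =9517 / 11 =865.18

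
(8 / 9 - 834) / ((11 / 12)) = -29992 / 33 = -908.85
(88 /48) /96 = 11 /576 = 0.02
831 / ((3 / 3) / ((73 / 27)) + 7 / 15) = 909945 / 916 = 993.39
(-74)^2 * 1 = 5476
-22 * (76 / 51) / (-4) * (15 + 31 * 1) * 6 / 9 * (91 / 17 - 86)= -20270.35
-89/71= -1.25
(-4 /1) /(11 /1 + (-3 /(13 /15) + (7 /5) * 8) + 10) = -0.14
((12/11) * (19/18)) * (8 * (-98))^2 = 23356928/33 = 707785.70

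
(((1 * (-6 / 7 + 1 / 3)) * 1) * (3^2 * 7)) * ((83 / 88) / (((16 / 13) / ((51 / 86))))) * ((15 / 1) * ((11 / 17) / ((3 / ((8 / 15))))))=-35607 / 1376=-25.88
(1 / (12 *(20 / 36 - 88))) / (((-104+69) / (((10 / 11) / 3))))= 1 / 121198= 0.00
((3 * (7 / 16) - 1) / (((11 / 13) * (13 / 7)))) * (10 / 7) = 25 / 88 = 0.28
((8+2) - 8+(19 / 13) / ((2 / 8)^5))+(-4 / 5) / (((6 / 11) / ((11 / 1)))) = 289084 / 195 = 1482.48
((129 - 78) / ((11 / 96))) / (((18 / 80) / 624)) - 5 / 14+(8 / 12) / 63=5132573279 / 4158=1234385.11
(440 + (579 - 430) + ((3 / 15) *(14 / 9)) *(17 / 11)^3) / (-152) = -35346937 / 9104040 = -3.88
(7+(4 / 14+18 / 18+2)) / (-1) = -72 / 7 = -10.29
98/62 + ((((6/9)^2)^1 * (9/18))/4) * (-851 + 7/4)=-101779/2232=-45.60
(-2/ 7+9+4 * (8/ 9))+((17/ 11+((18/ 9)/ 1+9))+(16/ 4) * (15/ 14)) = 2881/ 99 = 29.10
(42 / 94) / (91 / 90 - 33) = -0.01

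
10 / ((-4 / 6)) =-15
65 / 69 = 0.94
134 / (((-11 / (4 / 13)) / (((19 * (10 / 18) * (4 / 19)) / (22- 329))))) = 10720 / 395109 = 0.03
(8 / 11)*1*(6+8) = 10.18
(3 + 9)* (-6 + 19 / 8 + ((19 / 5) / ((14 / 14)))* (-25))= -2367 / 2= -1183.50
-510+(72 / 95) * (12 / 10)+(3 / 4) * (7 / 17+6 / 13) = -213492087 / 419900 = -508.44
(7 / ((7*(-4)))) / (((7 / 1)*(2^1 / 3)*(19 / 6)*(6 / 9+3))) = -27 / 5852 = -0.00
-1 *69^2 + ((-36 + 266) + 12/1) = -4519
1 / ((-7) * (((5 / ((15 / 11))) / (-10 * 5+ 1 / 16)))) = 2397 / 1232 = 1.95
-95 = -95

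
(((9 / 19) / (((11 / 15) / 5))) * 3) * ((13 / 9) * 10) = 29250 / 209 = 139.95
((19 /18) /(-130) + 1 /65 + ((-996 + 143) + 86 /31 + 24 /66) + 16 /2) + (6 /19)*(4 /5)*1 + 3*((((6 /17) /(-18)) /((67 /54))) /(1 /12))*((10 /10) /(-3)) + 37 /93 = -2904565585487 /3453643908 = -841.01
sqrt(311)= 17.64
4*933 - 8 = 3724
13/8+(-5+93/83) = -1497/664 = -2.25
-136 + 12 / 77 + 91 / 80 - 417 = -3398513 / 6160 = -551.71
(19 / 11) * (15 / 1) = 285 / 11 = 25.91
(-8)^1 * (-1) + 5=13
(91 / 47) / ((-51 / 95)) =-8645 / 2397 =-3.61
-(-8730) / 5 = 1746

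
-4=-4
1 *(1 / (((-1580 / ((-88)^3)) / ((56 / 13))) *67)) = 9540608 / 344045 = 27.73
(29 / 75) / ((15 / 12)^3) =1856 / 9375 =0.20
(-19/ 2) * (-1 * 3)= 57/ 2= 28.50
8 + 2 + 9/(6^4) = 1441/144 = 10.01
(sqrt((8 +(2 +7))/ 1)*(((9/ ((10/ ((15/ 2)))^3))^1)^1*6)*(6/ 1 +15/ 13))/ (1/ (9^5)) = 4003345053*sqrt(17)/ 416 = 39678400.26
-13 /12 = -1.08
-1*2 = -2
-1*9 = -9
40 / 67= 0.60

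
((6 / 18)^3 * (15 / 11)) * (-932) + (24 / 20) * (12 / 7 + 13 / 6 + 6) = -24403 / 693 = -35.21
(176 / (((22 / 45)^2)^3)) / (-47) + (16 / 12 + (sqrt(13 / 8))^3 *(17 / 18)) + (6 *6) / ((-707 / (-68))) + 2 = -17175865737193 / 64218764148 + 221 *sqrt(26) / 576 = -265.50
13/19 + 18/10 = 236/95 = 2.48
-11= -11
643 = 643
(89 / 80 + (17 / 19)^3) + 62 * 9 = 307189251 / 548720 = 559.83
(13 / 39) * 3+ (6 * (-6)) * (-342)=12313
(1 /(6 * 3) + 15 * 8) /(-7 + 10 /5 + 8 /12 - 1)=-2161 /96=-22.51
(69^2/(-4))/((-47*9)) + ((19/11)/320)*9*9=537853/165440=3.25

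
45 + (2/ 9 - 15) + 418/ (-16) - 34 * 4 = -9497/ 72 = -131.90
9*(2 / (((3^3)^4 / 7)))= 14 / 59049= 0.00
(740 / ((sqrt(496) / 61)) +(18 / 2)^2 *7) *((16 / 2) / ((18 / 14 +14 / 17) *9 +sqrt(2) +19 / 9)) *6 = 5531.44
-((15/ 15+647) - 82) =-566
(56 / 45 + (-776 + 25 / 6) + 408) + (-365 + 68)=-59363 / 90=-659.59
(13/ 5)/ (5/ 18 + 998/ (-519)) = -40482/ 25615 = -1.58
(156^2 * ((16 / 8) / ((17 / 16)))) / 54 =43264 / 51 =848.31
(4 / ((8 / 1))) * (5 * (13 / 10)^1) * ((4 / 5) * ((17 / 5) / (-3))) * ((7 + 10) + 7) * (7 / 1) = -12376 / 25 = -495.04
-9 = -9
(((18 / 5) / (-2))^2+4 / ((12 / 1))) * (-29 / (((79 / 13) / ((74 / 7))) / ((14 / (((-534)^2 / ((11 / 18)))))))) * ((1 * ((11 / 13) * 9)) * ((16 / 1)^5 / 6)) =-9121364443136 / 1267161975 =-7198.26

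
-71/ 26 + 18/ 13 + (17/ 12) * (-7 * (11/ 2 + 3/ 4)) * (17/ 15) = -134015/ 1872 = -71.59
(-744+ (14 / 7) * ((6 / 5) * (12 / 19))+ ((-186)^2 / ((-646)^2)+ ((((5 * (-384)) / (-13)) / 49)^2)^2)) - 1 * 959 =-139041134555386988446 / 85888057059558845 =-1618.86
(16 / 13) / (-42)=-8 / 273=-0.03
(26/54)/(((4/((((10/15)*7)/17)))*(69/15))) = 455/63342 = 0.01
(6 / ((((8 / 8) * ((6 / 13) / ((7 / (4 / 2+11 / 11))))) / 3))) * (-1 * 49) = -4459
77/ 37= 2.08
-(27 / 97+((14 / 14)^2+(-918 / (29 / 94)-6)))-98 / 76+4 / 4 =318546085 / 106894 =2980.02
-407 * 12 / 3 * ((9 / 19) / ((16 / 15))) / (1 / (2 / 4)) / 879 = -18315 / 44536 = -0.41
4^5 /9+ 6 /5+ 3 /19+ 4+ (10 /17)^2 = 29523329 /247095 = 119.48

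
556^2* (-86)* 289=-7683266144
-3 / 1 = -3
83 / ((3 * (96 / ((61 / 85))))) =5063 / 24480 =0.21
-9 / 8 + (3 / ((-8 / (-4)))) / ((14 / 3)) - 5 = -325 / 56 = -5.80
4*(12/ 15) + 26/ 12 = 161/ 30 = 5.37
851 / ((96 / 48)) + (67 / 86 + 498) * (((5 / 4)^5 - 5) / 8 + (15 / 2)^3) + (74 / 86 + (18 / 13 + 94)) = 1930852561887 / 9158656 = 210822.70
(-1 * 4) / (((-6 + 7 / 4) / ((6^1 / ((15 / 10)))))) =64 / 17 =3.76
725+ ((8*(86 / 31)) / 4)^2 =726309 / 961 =755.78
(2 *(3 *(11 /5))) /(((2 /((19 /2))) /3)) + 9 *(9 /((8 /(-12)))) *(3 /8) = 11403 /80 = 142.54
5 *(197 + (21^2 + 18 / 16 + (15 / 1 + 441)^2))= 8343005 / 8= 1042875.62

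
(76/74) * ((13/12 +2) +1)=931/222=4.19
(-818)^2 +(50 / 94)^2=1478095541 / 2209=669124.28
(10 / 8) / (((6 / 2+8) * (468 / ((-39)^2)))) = 65 / 176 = 0.37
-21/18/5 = -7/30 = -0.23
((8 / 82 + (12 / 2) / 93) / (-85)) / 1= -0.00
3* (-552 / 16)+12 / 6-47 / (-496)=-50297 / 496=-101.41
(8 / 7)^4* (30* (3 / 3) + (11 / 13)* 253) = 12996608 / 31213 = 416.38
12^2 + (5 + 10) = 159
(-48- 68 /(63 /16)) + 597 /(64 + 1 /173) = -13008491 /232533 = -55.94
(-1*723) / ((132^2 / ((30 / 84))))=-1205 / 81312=-0.01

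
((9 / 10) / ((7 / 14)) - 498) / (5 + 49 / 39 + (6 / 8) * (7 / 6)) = -774072 / 11125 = -69.58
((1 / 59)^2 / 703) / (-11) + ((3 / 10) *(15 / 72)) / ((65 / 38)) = 511452367 / 13997657960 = 0.04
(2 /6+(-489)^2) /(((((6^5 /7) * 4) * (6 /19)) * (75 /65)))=310080589 /2099520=147.69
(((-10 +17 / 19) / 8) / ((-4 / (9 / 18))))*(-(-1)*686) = 59339 / 608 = 97.60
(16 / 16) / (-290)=-1 / 290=-0.00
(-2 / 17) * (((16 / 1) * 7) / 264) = -28 / 561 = -0.05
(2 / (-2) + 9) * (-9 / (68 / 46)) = -828 / 17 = -48.71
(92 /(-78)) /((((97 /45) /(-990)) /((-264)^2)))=47609337600 /1261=37755224.11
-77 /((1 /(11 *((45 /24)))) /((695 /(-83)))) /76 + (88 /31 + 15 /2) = 289902937 /1564384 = 185.31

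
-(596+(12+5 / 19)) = -11557 / 19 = -608.26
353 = 353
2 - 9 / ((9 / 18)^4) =-142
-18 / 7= -2.57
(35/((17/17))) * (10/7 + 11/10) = 177/2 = 88.50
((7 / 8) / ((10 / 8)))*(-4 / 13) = -14 / 65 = -0.22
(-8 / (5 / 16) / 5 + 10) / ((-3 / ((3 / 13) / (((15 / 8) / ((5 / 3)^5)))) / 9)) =-24400 / 1053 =-23.17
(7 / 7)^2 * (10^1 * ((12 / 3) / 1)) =40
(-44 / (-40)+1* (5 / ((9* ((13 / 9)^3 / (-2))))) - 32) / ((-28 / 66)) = 3238587 / 43940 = 73.70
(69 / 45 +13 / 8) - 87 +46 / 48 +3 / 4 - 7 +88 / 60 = -263 / 3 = -87.67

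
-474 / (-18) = 79 / 3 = 26.33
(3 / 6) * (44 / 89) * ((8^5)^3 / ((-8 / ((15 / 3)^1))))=-483785116221440 / 89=-5435787822712.81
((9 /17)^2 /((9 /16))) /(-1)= -0.50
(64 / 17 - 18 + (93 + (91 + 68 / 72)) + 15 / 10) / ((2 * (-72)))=-6587 / 5508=-1.20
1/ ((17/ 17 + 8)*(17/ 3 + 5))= 1/ 96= 0.01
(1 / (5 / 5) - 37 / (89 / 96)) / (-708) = 3463 / 63012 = 0.05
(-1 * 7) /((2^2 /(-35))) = 61.25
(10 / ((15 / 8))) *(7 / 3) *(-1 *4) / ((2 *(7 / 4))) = -128 / 9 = -14.22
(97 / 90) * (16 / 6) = 388 / 135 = 2.87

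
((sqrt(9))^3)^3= 19683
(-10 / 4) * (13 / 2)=-65 / 4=-16.25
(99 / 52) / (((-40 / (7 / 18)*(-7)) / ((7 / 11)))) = 7 / 4160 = 0.00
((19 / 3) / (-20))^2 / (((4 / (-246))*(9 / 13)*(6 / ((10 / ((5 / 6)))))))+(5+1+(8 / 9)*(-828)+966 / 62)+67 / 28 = -729.84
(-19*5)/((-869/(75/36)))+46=482063/10428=46.23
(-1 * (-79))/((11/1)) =79/11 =7.18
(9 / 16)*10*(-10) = -225 / 4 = -56.25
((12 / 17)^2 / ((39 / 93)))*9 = 40176 / 3757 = 10.69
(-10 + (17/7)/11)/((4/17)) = -12801/308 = -41.56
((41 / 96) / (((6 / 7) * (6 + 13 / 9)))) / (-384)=-287 / 1646592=-0.00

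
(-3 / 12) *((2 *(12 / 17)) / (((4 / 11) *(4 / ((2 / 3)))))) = -11 / 68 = -0.16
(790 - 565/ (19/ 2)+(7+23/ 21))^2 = 86853984100/ 159201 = 545561.80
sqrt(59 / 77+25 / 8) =sqrt(369138) / 308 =1.97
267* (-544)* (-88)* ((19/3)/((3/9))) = 242854656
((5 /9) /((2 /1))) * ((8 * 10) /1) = 200 /9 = 22.22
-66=-66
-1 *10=-10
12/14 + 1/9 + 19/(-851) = 50714/53613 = 0.95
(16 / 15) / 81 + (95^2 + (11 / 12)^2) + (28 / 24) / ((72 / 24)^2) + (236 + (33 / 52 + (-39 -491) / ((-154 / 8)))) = 180781119611 / 19459440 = 9290.15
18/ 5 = 3.60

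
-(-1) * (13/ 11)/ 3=13/ 33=0.39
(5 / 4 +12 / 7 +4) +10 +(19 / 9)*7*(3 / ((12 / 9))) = 703 / 14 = 50.21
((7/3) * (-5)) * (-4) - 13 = 101/3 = 33.67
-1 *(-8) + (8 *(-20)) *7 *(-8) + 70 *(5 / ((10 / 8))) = 9248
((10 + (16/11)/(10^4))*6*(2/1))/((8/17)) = 3506301/13750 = 255.00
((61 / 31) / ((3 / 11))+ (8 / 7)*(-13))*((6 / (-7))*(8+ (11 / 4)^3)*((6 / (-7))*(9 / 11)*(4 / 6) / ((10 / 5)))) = -82520325 / 1871408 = -44.10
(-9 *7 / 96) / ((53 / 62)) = -651 / 848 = -0.77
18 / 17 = 1.06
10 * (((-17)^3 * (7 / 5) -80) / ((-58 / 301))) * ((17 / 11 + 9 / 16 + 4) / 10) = 2251499565 / 10208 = 220562.26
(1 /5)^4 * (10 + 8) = 18 /625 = 0.03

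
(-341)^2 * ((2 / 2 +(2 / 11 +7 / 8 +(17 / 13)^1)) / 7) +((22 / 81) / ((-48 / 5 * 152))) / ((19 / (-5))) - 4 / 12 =28553862023177 / 510898752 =55889.47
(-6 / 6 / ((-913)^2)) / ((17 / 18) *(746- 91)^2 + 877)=-18 / 6092731704059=-0.00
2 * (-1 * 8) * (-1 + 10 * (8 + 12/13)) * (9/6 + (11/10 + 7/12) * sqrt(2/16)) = -27528/13- 115847 * sqrt(2)/195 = -2957.70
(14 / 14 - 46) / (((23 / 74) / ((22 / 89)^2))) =-1611720 / 182183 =-8.85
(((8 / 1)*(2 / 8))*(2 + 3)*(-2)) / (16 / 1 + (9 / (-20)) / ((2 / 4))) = -200 / 151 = -1.32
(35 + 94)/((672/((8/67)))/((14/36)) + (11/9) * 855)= 129/15517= 0.01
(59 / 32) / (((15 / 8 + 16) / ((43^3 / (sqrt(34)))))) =4690913 * sqrt(34) / 19448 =1406.44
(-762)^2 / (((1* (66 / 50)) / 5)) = 24193500 / 11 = 2199409.09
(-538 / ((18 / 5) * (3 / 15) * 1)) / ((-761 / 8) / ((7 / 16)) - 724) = 9415 / 11862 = 0.79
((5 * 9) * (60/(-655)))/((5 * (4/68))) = -1836/131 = -14.02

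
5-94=-89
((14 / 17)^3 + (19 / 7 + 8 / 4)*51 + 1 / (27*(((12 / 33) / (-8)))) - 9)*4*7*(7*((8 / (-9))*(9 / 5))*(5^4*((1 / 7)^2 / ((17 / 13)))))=-11162144968000 / 15785469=-707115.19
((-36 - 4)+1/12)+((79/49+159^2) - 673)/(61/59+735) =-82747489/12767244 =-6.48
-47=-47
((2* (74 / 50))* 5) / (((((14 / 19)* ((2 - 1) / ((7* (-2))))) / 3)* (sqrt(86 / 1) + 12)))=-39.65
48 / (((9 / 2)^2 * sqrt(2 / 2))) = 64 / 27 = 2.37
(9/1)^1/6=3/2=1.50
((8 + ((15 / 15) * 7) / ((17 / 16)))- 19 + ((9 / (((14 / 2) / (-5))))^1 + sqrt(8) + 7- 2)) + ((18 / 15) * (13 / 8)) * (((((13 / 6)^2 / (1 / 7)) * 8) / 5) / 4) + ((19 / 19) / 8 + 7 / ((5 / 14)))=42.34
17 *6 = 102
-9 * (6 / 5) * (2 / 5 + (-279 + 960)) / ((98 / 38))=-3495582 / 1225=-2853.54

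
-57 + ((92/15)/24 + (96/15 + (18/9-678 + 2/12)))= -32678/45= -726.18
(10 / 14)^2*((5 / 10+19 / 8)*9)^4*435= 19966900210875 / 200704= 99484316.26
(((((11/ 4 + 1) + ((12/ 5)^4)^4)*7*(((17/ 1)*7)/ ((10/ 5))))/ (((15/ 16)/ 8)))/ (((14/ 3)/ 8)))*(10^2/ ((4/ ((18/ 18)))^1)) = 5632331494619014377024/ 30517578125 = 184560238415.68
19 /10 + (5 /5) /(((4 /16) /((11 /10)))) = 63 /10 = 6.30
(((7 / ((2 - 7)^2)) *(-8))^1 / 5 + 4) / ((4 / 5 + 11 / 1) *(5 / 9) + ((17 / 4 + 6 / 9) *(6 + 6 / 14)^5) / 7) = 1880501616 / 4086155411125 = 0.00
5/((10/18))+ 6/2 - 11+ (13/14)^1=27/14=1.93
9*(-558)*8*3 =-120528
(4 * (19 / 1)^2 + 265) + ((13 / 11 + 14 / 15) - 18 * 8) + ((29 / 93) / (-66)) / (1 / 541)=1564.56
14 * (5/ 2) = 35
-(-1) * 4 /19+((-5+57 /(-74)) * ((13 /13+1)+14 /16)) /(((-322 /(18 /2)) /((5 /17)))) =132667 /382432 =0.35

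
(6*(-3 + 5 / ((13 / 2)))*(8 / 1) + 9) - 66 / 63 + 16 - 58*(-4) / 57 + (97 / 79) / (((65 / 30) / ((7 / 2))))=-77.07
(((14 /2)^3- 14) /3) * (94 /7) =4418 /3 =1472.67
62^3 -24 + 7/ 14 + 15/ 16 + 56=3813783/ 16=238361.44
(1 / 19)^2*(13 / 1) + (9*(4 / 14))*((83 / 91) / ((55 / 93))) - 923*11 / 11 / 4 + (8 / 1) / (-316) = -906334911003 / 3996652660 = -226.77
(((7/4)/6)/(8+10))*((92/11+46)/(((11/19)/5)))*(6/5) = 39767/4356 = 9.13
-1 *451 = -451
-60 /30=-2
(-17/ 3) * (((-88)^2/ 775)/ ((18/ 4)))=-12.58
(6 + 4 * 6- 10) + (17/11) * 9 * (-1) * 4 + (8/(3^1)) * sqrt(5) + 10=-19.67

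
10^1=10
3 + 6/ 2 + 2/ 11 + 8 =156/ 11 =14.18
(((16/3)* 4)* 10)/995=128/597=0.21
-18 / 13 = -1.38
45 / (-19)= -45 / 19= -2.37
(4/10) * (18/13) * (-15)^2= 1620/13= 124.62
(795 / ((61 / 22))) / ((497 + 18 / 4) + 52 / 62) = 216876 / 379969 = 0.57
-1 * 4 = -4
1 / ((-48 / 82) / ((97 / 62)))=-3977 / 1488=-2.67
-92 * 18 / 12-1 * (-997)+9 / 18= 859.50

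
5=5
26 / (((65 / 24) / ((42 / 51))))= 672 / 85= 7.91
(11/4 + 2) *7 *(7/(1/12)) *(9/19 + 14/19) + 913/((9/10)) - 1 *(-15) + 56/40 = 198533/45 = 4411.84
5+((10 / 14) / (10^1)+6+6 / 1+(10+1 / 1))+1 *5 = 463 / 14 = 33.07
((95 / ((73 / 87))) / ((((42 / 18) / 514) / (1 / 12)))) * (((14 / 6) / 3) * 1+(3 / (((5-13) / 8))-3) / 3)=-7788385 / 3066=-2540.24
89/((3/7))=623/3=207.67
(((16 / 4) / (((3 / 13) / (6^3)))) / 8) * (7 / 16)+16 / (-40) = 4087 / 20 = 204.35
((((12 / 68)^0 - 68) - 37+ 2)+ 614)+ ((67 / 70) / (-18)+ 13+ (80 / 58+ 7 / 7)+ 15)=19816597 / 36540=542.33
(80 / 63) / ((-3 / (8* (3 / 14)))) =-0.73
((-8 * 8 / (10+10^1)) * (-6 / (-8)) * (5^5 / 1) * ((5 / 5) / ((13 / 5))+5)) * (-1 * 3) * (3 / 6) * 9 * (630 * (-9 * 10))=-401861250000 / 13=-30912403846.15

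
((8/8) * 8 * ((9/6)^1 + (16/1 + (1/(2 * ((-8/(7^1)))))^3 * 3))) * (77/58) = 5440127/29696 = 183.19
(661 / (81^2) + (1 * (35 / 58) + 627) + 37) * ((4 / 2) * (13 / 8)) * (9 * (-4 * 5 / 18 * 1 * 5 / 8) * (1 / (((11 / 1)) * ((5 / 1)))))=-16441438325 / 66974688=-245.49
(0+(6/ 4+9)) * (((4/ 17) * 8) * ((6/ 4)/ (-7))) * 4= -288/ 17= -16.94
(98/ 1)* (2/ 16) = 49/ 4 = 12.25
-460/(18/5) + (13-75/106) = -110173/954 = -115.49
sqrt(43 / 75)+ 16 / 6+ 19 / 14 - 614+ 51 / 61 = -1560617 / 2562+ sqrt(129) / 15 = -608.38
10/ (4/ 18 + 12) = 9/ 11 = 0.82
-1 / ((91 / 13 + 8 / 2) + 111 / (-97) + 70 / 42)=-291 / 3353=-0.09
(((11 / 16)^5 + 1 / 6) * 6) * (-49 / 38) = -49364609 / 19922944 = -2.48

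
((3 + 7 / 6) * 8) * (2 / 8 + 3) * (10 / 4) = 1625 / 6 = 270.83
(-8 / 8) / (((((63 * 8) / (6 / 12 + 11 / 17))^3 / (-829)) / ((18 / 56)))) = 1821313 / 579802546176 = 0.00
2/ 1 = 2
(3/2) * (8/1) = 12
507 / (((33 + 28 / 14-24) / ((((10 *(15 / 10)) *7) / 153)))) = 5915 / 187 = 31.63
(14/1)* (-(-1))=14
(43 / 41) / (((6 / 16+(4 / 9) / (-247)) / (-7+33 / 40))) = -23610483 / 1360585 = -17.35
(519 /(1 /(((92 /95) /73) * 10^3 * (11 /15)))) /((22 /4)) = 918.01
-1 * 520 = -520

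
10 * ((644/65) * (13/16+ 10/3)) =32039/78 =410.76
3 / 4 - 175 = -697 / 4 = -174.25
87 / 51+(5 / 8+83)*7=79843 / 136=587.08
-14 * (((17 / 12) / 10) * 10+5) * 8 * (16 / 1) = -34496 / 3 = -11498.67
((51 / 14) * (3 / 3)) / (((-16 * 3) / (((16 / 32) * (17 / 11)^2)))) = -0.09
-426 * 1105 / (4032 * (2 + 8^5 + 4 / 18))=-235365 / 66064768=-0.00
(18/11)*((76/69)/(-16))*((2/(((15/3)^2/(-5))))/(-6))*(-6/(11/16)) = 912/13915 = 0.07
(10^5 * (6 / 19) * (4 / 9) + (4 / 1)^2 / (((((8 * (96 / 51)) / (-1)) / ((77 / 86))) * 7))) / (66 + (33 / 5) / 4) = 5503946705 / 26529624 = 207.46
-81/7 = -11.57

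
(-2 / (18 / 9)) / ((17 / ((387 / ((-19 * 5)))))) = 387 / 1615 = 0.24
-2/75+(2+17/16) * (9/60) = 2077/4800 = 0.43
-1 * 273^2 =-74529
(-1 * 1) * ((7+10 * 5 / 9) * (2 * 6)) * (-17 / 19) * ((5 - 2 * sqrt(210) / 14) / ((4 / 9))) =28815 / 19 - 5763 * sqrt(210) / 133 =888.66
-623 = -623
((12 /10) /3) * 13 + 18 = 116 /5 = 23.20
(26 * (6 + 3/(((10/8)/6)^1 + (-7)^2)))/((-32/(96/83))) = -5.70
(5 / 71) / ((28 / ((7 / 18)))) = 0.00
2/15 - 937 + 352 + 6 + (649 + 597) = 10007/15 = 667.13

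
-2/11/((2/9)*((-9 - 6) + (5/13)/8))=936/17105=0.05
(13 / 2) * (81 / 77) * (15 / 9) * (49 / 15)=819 / 22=37.23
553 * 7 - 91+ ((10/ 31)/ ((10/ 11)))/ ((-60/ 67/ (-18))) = 1174011/ 310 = 3787.13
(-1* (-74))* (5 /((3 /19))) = 2343.33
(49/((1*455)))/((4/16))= 0.43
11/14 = 0.79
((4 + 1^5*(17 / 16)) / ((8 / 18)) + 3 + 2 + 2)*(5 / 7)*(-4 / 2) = -5885 / 224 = -26.27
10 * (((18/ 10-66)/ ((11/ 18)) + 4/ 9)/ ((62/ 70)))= -3624740/ 3069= -1181.08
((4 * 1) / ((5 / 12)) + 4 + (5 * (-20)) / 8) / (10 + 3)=11 / 130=0.08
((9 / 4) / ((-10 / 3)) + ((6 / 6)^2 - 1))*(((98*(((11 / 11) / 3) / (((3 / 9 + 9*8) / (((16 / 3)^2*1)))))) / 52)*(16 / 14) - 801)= 8712609 / 16120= 540.48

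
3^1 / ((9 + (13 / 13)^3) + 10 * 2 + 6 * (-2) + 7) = 3 / 25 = 0.12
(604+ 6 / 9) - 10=1784 / 3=594.67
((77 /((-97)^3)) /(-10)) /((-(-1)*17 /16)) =616 /77577205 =0.00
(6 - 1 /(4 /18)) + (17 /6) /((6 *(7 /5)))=463 /252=1.84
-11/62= -0.18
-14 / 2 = -7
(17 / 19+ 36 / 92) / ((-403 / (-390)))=16860 / 13547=1.24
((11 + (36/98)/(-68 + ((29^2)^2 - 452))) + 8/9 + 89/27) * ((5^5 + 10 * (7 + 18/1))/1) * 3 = 591617874000/3847921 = 153750.01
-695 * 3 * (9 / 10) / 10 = -187.65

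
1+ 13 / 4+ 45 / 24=49 / 8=6.12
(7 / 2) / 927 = 7 / 1854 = 0.00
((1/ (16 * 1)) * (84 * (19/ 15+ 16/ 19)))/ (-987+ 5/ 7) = -29449/ 2623520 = -0.01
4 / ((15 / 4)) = 16 / 15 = 1.07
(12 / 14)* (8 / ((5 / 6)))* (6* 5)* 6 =10368 / 7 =1481.14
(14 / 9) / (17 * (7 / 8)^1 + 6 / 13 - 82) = -1456 / 62397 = -0.02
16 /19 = 0.84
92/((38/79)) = 3634/19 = 191.26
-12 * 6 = -72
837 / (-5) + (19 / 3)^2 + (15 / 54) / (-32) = -366617 / 2880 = -127.30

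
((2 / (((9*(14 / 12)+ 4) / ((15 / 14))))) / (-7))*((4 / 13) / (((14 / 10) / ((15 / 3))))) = -3000 / 129311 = -0.02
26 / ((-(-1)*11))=26 / 11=2.36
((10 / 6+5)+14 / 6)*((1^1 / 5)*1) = 9 / 5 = 1.80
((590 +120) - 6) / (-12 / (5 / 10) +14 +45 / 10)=-128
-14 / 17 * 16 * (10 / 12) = -560 / 51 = -10.98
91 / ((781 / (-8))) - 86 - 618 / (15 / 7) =-1465672 / 3905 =-375.33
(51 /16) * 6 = 153 /8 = 19.12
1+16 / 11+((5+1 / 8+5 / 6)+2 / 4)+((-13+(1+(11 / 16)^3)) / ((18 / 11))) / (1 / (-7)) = 47732803 / 811008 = 58.86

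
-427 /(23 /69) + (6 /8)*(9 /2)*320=-201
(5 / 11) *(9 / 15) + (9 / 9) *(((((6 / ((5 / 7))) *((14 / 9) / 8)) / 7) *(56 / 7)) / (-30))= 521 / 2475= 0.21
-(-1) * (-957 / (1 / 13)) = -12441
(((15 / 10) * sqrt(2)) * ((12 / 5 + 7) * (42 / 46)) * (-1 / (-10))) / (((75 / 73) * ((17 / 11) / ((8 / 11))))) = 144102 * sqrt(2) / 244375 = 0.83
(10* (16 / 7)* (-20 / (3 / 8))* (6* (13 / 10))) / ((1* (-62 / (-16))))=-532480 / 217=-2453.82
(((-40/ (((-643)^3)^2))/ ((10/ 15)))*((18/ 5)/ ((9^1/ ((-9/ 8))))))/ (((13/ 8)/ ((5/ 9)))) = 120/ 918775043123052037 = 0.00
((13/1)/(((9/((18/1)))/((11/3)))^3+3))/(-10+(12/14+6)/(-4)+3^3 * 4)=484484/10774227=0.04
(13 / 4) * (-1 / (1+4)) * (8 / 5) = -26 / 25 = -1.04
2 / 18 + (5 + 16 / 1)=190 / 9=21.11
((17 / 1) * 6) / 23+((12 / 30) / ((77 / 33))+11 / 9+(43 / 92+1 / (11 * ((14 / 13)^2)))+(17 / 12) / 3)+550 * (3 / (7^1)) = 541264541 / 2231460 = 242.56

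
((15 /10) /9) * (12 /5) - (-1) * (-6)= -28 /5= -5.60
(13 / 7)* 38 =494 / 7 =70.57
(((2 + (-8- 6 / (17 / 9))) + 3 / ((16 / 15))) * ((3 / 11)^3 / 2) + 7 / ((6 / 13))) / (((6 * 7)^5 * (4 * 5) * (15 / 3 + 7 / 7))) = 32804701 / 34066373834465280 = 0.00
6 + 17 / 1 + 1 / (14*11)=3543 / 154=23.01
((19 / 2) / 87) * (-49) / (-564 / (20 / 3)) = 4655 / 73602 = 0.06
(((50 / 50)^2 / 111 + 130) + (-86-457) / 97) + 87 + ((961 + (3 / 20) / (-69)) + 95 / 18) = 17498610349 / 14858460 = 1177.69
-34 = -34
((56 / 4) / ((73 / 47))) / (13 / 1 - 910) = -658 / 65481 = -0.01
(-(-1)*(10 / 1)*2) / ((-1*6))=-3.33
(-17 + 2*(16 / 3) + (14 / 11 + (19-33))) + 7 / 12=-813 / 44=-18.48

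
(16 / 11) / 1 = 16 / 11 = 1.45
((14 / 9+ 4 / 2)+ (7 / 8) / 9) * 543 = 47603 / 24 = 1983.46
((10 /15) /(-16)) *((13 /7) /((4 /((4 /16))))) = -13 /2688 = -0.00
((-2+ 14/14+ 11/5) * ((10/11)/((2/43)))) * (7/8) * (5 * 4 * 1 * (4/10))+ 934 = 1098.18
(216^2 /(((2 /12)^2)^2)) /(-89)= -60466176 /89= -679395.24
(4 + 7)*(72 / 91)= 792 / 91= 8.70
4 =4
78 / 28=39 / 14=2.79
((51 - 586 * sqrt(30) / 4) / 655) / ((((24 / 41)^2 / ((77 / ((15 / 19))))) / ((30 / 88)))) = -111.32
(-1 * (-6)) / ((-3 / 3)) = -6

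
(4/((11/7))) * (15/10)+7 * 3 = 273/11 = 24.82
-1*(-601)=601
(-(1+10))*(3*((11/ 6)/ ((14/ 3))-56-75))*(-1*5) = -603405/ 28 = -21550.18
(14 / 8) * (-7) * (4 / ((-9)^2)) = -49 / 81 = -0.60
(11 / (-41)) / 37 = -11 / 1517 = -0.01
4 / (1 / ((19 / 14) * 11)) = 418 / 7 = 59.71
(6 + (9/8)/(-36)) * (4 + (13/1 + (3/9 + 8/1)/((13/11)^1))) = 89579/624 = 143.56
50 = 50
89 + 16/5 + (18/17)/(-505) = 791519/8585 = 92.20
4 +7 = 11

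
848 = 848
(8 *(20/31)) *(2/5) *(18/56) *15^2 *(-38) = -1231200/217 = -5673.73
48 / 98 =24 / 49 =0.49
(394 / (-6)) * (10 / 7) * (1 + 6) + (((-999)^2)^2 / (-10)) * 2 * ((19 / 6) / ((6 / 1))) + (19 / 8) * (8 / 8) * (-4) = -6308038014643 / 60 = -105133966910.72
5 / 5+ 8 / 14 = 11 / 7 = 1.57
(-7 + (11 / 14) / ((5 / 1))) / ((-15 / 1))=479 / 1050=0.46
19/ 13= 1.46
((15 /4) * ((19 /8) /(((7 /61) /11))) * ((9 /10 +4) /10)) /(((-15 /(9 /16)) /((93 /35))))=-10670913 /256000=-41.68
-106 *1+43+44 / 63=-3925 / 63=-62.30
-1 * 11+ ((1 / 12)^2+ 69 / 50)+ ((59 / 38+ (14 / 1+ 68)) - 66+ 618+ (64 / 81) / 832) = 5009276839 / 8002800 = 625.94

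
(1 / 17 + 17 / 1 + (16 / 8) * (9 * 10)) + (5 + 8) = 3571 / 17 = 210.06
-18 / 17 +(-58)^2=57170 / 17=3362.94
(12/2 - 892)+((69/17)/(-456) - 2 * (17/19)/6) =-6870653/7752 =-886.31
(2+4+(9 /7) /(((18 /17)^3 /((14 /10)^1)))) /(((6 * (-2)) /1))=-24353 /38880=-0.63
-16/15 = -1.07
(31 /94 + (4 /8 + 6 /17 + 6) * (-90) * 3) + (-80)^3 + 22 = -821097087 /1598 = -513827.96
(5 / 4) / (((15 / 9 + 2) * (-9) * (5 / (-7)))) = 7 / 132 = 0.05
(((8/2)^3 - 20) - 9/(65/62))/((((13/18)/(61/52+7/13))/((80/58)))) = 115.76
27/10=2.70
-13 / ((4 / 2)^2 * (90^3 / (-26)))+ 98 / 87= 47632901 / 42282000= 1.13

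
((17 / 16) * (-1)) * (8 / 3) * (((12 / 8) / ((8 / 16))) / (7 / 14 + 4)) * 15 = -85 / 3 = -28.33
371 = 371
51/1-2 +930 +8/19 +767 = 1746.42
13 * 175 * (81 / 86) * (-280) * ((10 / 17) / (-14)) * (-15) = -276412500 / 731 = -378129.27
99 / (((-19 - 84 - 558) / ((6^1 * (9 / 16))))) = -2673 / 5288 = -0.51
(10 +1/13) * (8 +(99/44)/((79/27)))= 363001/4108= 88.36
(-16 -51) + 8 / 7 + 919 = 5972 / 7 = 853.14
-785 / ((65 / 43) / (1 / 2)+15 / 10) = -67510 / 389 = -173.55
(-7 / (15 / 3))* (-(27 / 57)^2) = 567 / 1805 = 0.31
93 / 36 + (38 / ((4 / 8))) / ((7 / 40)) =36697 / 84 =436.87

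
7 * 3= 21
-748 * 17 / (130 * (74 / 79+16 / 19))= -4771679 / 86775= -54.99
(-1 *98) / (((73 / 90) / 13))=-114660 / 73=-1570.68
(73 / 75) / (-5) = -73 / 375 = -0.19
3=3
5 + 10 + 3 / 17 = 258 / 17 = 15.18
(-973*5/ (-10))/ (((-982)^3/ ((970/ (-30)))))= 94381/ 5681797008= 0.00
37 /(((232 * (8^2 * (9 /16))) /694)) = 12839 /4176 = 3.07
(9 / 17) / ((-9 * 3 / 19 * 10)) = -19 / 510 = -0.04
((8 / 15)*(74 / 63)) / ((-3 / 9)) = -1.88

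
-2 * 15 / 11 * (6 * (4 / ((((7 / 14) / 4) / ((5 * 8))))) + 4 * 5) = -21000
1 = 1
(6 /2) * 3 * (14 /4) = 63 /2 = 31.50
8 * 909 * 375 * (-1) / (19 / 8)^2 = -174528000 / 361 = -483457.06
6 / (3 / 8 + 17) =48 / 139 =0.35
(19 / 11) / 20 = 19 / 220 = 0.09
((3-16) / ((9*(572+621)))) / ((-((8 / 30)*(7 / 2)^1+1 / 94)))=6110 / 4763649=0.00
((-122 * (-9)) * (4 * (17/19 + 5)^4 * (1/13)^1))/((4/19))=1937627.44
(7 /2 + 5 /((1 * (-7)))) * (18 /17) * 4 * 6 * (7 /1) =8424 /17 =495.53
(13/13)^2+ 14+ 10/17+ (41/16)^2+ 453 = 2067873/4352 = 475.15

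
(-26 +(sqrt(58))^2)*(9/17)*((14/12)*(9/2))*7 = 10584/17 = 622.59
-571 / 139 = -4.11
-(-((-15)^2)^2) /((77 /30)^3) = 1366875000 /456533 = 2994.03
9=9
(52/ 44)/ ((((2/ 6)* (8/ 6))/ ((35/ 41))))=4095/ 1804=2.27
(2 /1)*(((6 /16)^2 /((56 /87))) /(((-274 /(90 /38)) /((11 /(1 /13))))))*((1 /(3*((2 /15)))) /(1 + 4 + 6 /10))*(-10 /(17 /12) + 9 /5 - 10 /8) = 55752164325 /35525410816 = 1.57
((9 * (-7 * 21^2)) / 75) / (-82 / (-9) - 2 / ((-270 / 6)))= -83349 / 2060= -40.46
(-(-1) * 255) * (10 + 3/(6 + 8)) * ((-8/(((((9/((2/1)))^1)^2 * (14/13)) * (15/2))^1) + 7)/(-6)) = -143718289/47628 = -3017.52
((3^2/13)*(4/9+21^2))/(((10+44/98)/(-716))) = -34847183/1664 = -20941.82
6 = 6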